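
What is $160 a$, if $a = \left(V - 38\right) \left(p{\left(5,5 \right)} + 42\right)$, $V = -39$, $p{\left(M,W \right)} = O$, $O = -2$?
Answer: $-492800$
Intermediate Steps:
$p{\left(M,W \right)} = -2$
$a = -3080$ ($a = \left(-39 - 38\right) \left(-2 + 42\right) = \left(-77\right) 40 = -3080$)
$160 a = 160 \left(-3080\right) = -492800$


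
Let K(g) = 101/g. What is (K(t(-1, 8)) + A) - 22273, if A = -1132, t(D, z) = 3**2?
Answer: -210544/9 ≈ -23394.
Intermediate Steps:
t(D, z) = 9
(K(t(-1, 8)) + A) - 22273 = (101/9 - 1132) - 22273 = -10087/9 - 22273 = -210544/9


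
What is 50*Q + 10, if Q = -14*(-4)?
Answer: 2810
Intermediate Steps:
Q = 56
50*Q + 10 = 50*56 + 10 = 2800 + 10 = 2810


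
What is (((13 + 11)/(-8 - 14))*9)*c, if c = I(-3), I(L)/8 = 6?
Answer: -5184/11 ≈ -471.27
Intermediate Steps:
I(L) = 48 (I(L) = 8*6 = 48)
c = 48
(((13 + 11)/(-8 - 14))*9)*c = (((13 + 11)/(-8 - 14))*9)*48 = ((24/(-22))*9)*48 = ((24*(-1/22))*9)*48 = -12/11*9*48 = -108/11*48 = -5184/11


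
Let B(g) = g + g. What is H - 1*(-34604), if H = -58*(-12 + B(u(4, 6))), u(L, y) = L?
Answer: 34836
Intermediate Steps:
B(g) = 2*g
H = 232 (H = -58*(-12 + 2*4) = -58*(-12 + 8) = -58*(-4) = 232)
H - 1*(-34604) = 232 - 1*(-34604) = 232 + 34604 = 34836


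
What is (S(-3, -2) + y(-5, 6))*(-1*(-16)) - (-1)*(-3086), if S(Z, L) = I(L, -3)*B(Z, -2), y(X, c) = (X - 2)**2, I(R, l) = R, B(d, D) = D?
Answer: -2238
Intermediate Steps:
y(X, c) = (-2 + X)**2
S(Z, L) = -2*L (S(Z, L) = L*(-2) = -2*L)
(S(-3, -2) + y(-5, 6))*(-1*(-16)) - (-1)*(-3086) = (-2*(-2) + (-2 - 5)**2)*(-1*(-16)) - (-1)*(-3086) = (4 + (-7)**2)*16 - 1*3086 = (4 + 49)*16 - 3086 = 53*16 - 3086 = 848 - 3086 = -2238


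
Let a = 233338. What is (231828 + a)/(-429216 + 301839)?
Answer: -465166/127377 ≈ -3.6519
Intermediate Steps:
(231828 + a)/(-429216 + 301839) = (231828 + 233338)/(-429216 + 301839) = 465166/(-127377) = 465166*(-1/127377) = -465166/127377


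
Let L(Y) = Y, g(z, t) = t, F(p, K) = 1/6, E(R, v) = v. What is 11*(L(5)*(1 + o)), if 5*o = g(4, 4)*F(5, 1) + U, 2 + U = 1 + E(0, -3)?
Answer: 55/3 ≈ 18.333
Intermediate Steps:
F(p, K) = 1/6
U = -4 (U = -2 + (1 - 3) = -2 - 2 = -4)
o = -2/3 (o = (4*(1/6) - 4)/5 = (2/3 - 4)/5 = (1/5)*(-10/3) = -2/3 ≈ -0.66667)
11*(L(5)*(1 + o)) = 11*(5*(1 - 2/3)) = 11*(5*(1/3)) = 11*(5/3) = 55/3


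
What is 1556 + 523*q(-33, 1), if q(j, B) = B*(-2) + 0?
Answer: 510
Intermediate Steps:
q(j, B) = -2*B (q(j, B) = -2*B + 0 = -2*B)
1556 + 523*q(-33, 1) = 1556 + 523*(-2*1) = 1556 + 523*(-2) = 1556 - 1046 = 510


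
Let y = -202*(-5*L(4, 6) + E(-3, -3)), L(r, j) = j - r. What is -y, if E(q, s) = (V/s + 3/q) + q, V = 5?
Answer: -9494/3 ≈ -3164.7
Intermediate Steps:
E(q, s) = q + 3/q + 5/s (E(q, s) = (5/s + 3/q) + q = (3/q + 5/s) + q = q + 3/q + 5/s)
y = 9494/3 (y = -202*(-5*(6 - 1*4) + (-3 + 3/(-3) + 5/(-3))) = -202*(-5*(6 - 4) + (-3 + 3*(-1/3) + 5*(-1/3))) = -202*(-5*2 + (-3 - 1 - 5/3)) = -202*(-10 - 17/3) = -202*(-47/3) = 9494/3 ≈ 3164.7)
-y = -1*9494/3 = -9494/3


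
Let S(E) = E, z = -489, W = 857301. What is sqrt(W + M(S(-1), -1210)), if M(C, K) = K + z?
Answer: sqrt(855602) ≈ 924.99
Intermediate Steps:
M(C, K) = -489 + K (M(C, K) = K - 489 = -489 + K)
sqrt(W + M(S(-1), -1210)) = sqrt(857301 + (-489 - 1210)) = sqrt(857301 - 1699) = sqrt(855602)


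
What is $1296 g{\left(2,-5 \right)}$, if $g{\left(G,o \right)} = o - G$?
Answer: $-9072$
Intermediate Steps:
$1296 g{\left(2,-5 \right)} = 1296 \left(-5 - 2\right) = 1296 \left(-7\right) = -9072$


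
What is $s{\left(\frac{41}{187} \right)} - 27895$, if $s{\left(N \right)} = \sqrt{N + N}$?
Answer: $-27895 + \frac{\sqrt{15334}}{187} \approx -27894.0$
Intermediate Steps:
$s{\left(N \right)} = \sqrt{2} \sqrt{N}$ ($s{\left(N \right)} = \sqrt{2 N} = \sqrt{2} \sqrt{N}$)
$s{\left(\frac{41}{187} \right)} - 27895 = \sqrt{2} \sqrt{\frac{41}{187}} - 27895 = \sqrt{2} \frac{\sqrt{7667}}{187} - 27895 = \frac{\sqrt{15334}}{187} - 27895 = -27895 + \frac{\sqrt{15334}}{187}$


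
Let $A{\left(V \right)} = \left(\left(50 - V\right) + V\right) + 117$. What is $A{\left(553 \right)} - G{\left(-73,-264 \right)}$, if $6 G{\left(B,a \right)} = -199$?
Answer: $\frac{1201}{6} \approx 200.17$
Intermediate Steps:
$G{\left(B,a \right)} = - \frac{199}{6}$ ($G{\left(B,a \right)} = \frac{1}{6} \left(-199\right) = - \frac{199}{6}$)
$A{\left(V \right)} = 167$ ($A{\left(V \right)} = 50 + 117 = 167$)
$A{\left(553 \right)} - G{\left(-73,-264 \right)} = 167 - - \frac{199}{6} = 167 + \frac{199}{6} = \frac{1201}{6}$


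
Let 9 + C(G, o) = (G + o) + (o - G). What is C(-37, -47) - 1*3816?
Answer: -3919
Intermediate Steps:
C(G, o) = -9 + 2*o (C(G, o) = -9 + ((G + o) + (o - G)) = -9 + 2*o)
C(-37, -47) - 1*3816 = (-9 + 2*(-47)) - 1*3816 = (-9 - 94) - 3816 = -103 - 3816 = -3919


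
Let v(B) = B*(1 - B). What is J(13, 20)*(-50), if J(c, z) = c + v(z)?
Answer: 18350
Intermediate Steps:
J(c, z) = c + z*(1 - z)
J(13, 20)*(-50) = (13 - 1*20*(-1 + 20))*(-50) = (13 - 1*20*19)*(-50) = (13 - 380)*(-50) = -367*(-50) = 18350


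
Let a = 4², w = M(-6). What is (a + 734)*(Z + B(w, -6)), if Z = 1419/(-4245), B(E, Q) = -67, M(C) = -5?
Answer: -14291700/283 ≈ -50501.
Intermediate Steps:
w = -5
a = 16
Z = -473/1415 (Z = 1419*(-1/4245) = -473/1415 ≈ -0.33428)
(a + 734)*(Z + B(w, -6)) = (16 + 734)*(-473/1415 - 67) = 750*(-95278/1415) = -14291700/283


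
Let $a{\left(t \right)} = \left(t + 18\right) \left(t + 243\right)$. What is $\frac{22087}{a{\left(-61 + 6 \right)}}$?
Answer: $- \frac{22087}{6956} \approx -3.1752$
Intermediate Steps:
$a{\left(t \right)} = \left(18 + t\right) \left(243 + t\right)$
$\frac{22087}{a{\left(-61 + 6 \right)}} = \frac{22087}{4374 + \left(-61 + 6\right)^{2} + 261 \left(-61 + 6\right)} = \frac{22087}{4374 + \left(-55\right)^{2} + 261 \left(-55\right)} = \frac{22087}{4374 + 3025 - 14355} = \frac{22087}{-6956} = 22087 \left(- \frac{1}{6956}\right) = - \frac{22087}{6956}$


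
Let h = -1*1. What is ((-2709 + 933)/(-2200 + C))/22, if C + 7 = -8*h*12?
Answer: 888/23221 ≈ 0.038241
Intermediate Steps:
h = -1
C = 89 (C = -7 - 8*(-1)*12 = -7 + 8*12 = -7 + 96 = 89)
((-2709 + 933)/(-2200 + C))/22 = ((-2709 + 933)/(-2200 + 89))/22 = -1776/(-2111)*(1/22) = -1776*(-1/2111)*(1/22) = (1776/2111)*(1/22) = 888/23221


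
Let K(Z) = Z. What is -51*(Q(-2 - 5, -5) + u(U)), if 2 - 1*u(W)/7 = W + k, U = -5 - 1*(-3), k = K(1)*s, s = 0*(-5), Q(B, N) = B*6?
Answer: 714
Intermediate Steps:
Q(B, N) = 6*B
s = 0
k = 0 (k = 1*0 = 0)
U = -2 (U = -5 + 3 = -2)
u(W) = 14 - 7*W (u(W) = 14 - 7*(W + 0) = 14 - 7*W)
-51*(Q(-2 - 5, -5) + u(U)) = -51*(6*(-2 - 5) + (14 - 7*(-2))) = -51*(6*(-7) + (14 + 14)) = -51*(-42 + 28) = -51*(-14) = 714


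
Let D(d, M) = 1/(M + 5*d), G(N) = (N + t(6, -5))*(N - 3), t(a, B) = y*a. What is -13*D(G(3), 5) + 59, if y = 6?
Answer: 282/5 ≈ 56.400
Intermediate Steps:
t(a, B) = 6*a
G(N) = (-3 + N)*(36 + N) (G(N) = (N + 6*6)*(N - 3) = (N + 36)*(-3 + N) = (36 + N)*(-3 + N) = (-3 + N)*(36 + N))
-13*D(G(3), 5) + 59 = -13/(5 + 5*(-108 + 3² + 33*3)) + 59 = -13/(5 + 5*(-108 + 9 + 99)) + 59 = -13/(5 + 5*0) + 59 = -13/(5 + 0) + 59 = -13/5 + 59 = 282/5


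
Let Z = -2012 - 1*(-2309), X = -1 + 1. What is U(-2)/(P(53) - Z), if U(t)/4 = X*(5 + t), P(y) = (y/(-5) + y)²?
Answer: 0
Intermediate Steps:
P(y) = 16*y²/25 (P(y) = (y*(-⅕) + y)² = (-y/5 + y)² = (4*y/5)² = 16*y²/25)
X = 0
U(t) = 0 (U(t) = 4*(0*(5 + t)) = 4*0 = 0)
Z = 297 (Z = -2012 + 2309 = 297)
U(-2)/(P(53) - Z) = 0/((16/25)*53² - 1*297) = 0/((16/25)*2809 - 297) = 0/(44944/25 - 297) = 0/(37519/25) = 0*(25/37519) = 0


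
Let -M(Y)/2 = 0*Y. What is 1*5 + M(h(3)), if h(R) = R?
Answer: 5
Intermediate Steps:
M(Y) = 0 (M(Y) = -0*Y = -2*0 = 0)
1*5 + M(h(3)) = 1*5 + 0 = 5 + 0 = 5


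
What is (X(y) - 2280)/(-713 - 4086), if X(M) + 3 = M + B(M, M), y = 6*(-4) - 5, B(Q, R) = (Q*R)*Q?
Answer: 26701/4799 ≈ 5.5639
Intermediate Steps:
B(Q, R) = R*Q²
y = -29 (y = -24 - 5 = -29)
X(M) = -3 + M + M³ (X(M) = -3 + (M + M*M²) = -3 + (M + M³) = -3 + M + M³)
(X(y) - 2280)/(-713 - 4086) = ((-3 - 29 + (-29)³) - 2280)/(-713 - 4086) = ((-3 - 29 - 24389) - 2280)/(-4799) = (-24421 - 2280)*(-1/4799) = -26701*(-1/4799) = 26701/4799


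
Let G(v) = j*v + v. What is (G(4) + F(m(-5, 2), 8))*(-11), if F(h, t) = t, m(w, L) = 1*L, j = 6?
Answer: -396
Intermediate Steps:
m(w, L) = L
G(v) = 7*v (G(v) = 6*v + v = 7*v)
(G(4) + F(m(-5, 2), 8))*(-11) = (7*4 + 8)*(-11) = (28 + 8)*(-11) = 36*(-11) = -396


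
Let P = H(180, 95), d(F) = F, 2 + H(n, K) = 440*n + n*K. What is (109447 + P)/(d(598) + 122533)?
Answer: 205745/123131 ≈ 1.6709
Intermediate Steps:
H(n, K) = -2 + 440*n + K*n (H(n, K) = -2 + (440*n + n*K) = -2 + (440*n + K*n) = -2 + 440*n + K*n)
P = 96298 (P = -2 + 440*180 + 95*180 = -2 + 79200 + 17100 = 96298)
(109447 + P)/(d(598) + 122533) = (109447 + 96298)/(598 + 122533) = 205745/123131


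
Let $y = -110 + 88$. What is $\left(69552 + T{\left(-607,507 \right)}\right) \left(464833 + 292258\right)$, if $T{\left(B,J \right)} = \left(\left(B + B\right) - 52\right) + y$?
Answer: $51682060024$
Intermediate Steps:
$y = -22$
$T{\left(B,J \right)} = -74 + 2 B$ ($T{\left(B,J \right)} = \left(\left(B + B\right) - 52\right) - 22 = \left(2 B - 52\right) - 22 = \left(-52 + 2 B\right) - 22 = -74 + 2 B$)
$\left(69552 + T{\left(-607,507 \right)}\right) \left(464833 + 292258\right) = \left(69552 + \left(-74 + 2 \left(-607\right)\right)\right) \left(464833 + 292258\right) = \left(69552 - 1288\right) 757091 = 68264 \cdot 757091 = 51682060024$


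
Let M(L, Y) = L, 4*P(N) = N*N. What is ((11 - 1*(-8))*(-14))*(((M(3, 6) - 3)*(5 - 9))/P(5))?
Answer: 0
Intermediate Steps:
P(N) = N**2/4 (P(N) = (N*N)/4 = N**2/4)
((11 - 1*(-8))*(-14))*(((M(3, 6) - 3)*(5 - 9))/P(5)) = ((11 - 1*(-8))*(-14))*(((3 - 3)*(5 - 9))/(((1/4)*5**2))) = ((11 + 8)*(-14))*((0*(-4))/(((1/4)*25))) = (19*(-14))*(0/(25/4)) = -0*4/25 = -266*0 = 0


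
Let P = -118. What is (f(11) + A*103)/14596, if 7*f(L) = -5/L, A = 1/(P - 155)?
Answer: -332/10957947 ≈ -3.0298e-5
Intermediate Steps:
A = -1/273 (A = 1/(-118 - 155) = 1/(-273) = -1/273 ≈ -0.0036630)
f(L) = -5/(7*L) (f(L) = (-5/L)/7 = -5/(7*L))
(f(11) + A*103)/14596 = (-5/7/11 - 1/273*103)/14596 = (-5/7*1/11 - 103/273)*(1/14596) = (-5/77 - 103/273)*(1/14596) = -1328/3003*1/14596 = -332/10957947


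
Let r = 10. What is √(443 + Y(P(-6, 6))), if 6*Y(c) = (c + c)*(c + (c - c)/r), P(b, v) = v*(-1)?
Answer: √455 ≈ 21.331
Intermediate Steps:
P(b, v) = -v
Y(c) = c²/3 (Y(c) = ((c + c)*(c + (c - c)/10))/6 = ((2*c)*(c + 0*(⅒)))/6 = ((2*c)*(c + 0))/6 = ((2*c)*c)/6 = (2*c²)/6 = c²/3)
√(443 + Y(P(-6, 6))) = √(443 + (-1*6)²/3) = √(443 + (⅓)*(-6)²) = √(443 + (⅓)*36) = √(443 + 12) = √455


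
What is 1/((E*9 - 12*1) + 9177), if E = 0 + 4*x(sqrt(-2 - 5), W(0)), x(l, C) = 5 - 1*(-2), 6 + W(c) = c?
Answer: 1/9417 ≈ 0.00010619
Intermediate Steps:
W(c) = -6 + c
x(l, C) = 7 (x(l, C) = 5 + 2 = 7)
E = 28 (E = 0 + 4*7 = 0 + 28 = 28)
1/((E*9 - 12*1) + 9177) = 1/((28*9 - 12*1) + 9177) = 1/((252 - 12) + 9177) = 1/(240 + 9177) = 1/9417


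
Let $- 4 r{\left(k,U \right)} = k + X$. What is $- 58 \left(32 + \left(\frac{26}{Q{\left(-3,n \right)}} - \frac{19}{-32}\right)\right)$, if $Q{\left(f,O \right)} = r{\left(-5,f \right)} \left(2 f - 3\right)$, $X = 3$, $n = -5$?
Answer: $- \frac{223967}{144} \approx -1555.3$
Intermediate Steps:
$r{\left(k,U \right)} = - \frac{3}{4} - \frac{k}{4}$ ($r{\left(k,U \right)} = - \frac{k + 3}{4} = - \frac{3 + k}{4} = - \frac{3}{4} - \frac{k}{4}$)
$Q{\left(f,O \right)} = - \frac{3}{2} + f$ ($Q{\left(f,O \right)} = \left(- \frac{3}{4} - - \frac{5}{4}\right) \left(2 f - 3\right) = \left(- \frac{3}{4} + \frac{5}{4}\right) \left(-3 + 2 f\right) = \frac{-3 + 2 f}{2} = - \frac{3}{2} + f$)
$- 58 \left(32 + \left(\frac{26}{Q{\left(-3,n \right)}} - \frac{19}{-32}\right)\right) = - 58 \left(32 + \left(\frac{26}{- \frac{3}{2} - 3} - \frac{19}{-32}\right)\right) = - 58 \left(32 + \left(\frac{26}{- \frac{9}{2}} - - \frac{19}{32}\right)\right) = - 58 \left(32 + \left(26 \left(- \frac{2}{9}\right) + \frac{19}{32}\right)\right) = - 58 \left(32 + \left(- \frac{52}{9} + \frac{19}{32}\right)\right) = - 58 \left(32 - \frac{1493}{288}\right) = \left(-58\right) \frac{7723}{288} = - \frac{223967}{144}$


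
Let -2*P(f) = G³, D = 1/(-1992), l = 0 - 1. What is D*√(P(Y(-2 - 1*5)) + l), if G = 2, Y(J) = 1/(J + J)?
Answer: -I*√5/1992 ≈ -0.0011225*I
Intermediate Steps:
Y(J) = 1/(2*J)
l = -1
D = -1/1992 ≈ -0.00050201
P(f) = -4 (P(f) = -½*2³ = -½*8 = -4)
D*√(P(Y(-2 - 1*5)) + l) = -√(-4 - 1)/1992 = -I*√5/1992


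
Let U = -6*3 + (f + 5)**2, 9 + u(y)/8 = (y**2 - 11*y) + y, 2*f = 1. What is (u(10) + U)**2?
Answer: 57121/16 ≈ 3570.1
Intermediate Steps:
f = 1/2 (f = (1/2)*1 = 1/2 ≈ 0.50000)
u(y) = -72 - 80*y + 8*y**2 (u(y) = -72 + 8*((y**2 - 11*y) + y) = -72 + 8*(y**2 - 10*y) = -72 + (-80*y + 8*y**2) = -72 - 80*y + 8*y**2)
U = 49/4 (U = -6*3 + (1/2 + 5)**2 = -18 + (11/2)**2 = -18 + 121/4 = 49/4 ≈ 12.250)
(u(10) + U)**2 = ((-72 - 80*10 + 8*10**2) + 49/4)**2 = ((-72 - 800 + 8*100) + 49/4)**2 = ((-72 - 800 + 800) + 49/4)**2 = (-72 + 49/4)**2 = (-239/4)**2 = 57121/16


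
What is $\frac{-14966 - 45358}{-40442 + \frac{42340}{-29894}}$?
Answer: $\frac{225415707}{151126936} \approx 1.4916$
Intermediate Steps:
$\frac{-14966 - 45358}{-40442 + \frac{42340}{-29894}} = - \frac{60324}{-40442 + 42340 \left(- \frac{1}{29894}\right)} = - \frac{60324}{-40442 - \frac{21170}{14947}} = - \frac{60324}{- \frac{604507744}{14947}} = \left(-60324\right) \left(- \frac{14947}{604507744}\right) = \frac{225415707}{151126936}$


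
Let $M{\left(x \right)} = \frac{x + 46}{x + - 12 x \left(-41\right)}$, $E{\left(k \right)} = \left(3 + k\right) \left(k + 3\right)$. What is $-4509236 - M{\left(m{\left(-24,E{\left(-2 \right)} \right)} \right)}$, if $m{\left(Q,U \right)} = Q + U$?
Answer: $- \frac{2223053347}{493} \approx -4.5092 \cdot 10^{6}$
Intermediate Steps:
$E{\left(k \right)} = \left(3 + k\right)^{2}$ ($E{\left(k \right)} = \left(3 + k\right) \left(3 + k\right) = \left(3 + k\right)^{2}$)
$M{\left(x \right)} = \frac{46 + x}{493 x}$ ($M{\left(x \right)} = \frac{46 + x}{x + 492 x} = \frac{46 + x}{493 x}$)
$-4509236 - M{\left(m{\left(-24,E{\left(-2 \right)} \right)} \right)} = -4509236 - \frac{46 - \left(24 - \left(3 - 2\right)^{2}\right)}{493 \left(-24 + \left(3 - 2\right)^{2}\right)} = -4509236 - \frac{46 - \left(24 - 1^{2}\right)}{493 \left(-24 + 1^{2}\right)} = -4509236 - \frac{46 + \left(-24 + 1\right)}{493 \left(-24 + 1\right)} = -4509236 - \frac{46 - 23}{493 \left(-23\right)} = -4509236 - \frac{1}{493} \left(- \frac{1}{23}\right) 23 = -4509236 - - \frac{1}{493} = -4509236 + \frac{1}{493} = - \frac{2223053347}{493}$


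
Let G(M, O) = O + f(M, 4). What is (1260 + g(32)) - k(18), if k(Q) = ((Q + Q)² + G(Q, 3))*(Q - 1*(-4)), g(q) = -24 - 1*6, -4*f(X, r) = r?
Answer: -27326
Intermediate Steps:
f(X, r) = -r/4
g(q) = -30 (g(q) = -24 - 6 = -30)
G(M, O) = -1 + O (G(M, O) = O - ¼*4 = O - 1 = -1 + O)
k(Q) = (2 + 4*Q²)*(4 + Q) (k(Q) = ((Q + Q)² + (-1 + 3))*(Q - 1*(-4)) = ((2*Q)² + 2)*(Q + 4) = (4*Q² + 2)*(4 + Q) = (2 + 4*Q²)*(4 + Q))
(1260 + g(32)) - k(18) = (1260 - 30) - (8 + 2*18 + 4*18³ + 16*18²) = 1230 - (8 + 36 + 4*5832 + 16*324) = 1230 - (8 + 36 + 23328 + 5184) = 1230 - 1*28556 = 1230 - 28556 = -27326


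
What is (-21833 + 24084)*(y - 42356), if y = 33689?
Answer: -19509417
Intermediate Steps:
(-21833 + 24084)*(y - 42356) = (-21833 + 24084)*(33689 - 42356) = 2251*(-8667) = -19509417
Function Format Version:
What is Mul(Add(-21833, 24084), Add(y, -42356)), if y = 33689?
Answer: -19509417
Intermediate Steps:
Mul(Add(-21833, 24084), Add(y, -42356)) = Mul(Add(-21833, 24084), Add(33689, -42356)) = Mul(2251, -8667) = -19509417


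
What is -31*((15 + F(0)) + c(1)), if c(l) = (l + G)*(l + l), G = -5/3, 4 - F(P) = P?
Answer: -1643/3 ≈ -547.67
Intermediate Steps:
F(P) = 4 - P
G = -5/3 (G = -5*1/3 = -5/3 ≈ -1.6667)
c(l) = 2*l*(-5/3 + l) (c(l) = (l - 5/3)*(l + l) = (-5/3 + l)*(2*l) = 2*l*(-5/3 + l))
-31*((15 + F(0)) + c(1)) = -31*((15 + (4 - 1*0)) + (2/3)*1*(-5 + 3*1)) = -31*((15 + (4 + 0)) + (2/3)*1*(-5 + 3)) = -31*((15 + 4) + (2/3)*1*(-2)) = -31*(19 - 4/3) = -31*53/3 = -1643/3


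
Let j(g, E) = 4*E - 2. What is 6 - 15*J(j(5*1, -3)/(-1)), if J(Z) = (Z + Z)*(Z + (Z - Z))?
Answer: -5874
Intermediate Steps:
j(g, E) = -2 + 4*E
J(Z) = 2*Z² (J(Z) = (2*Z)*(Z + 0) = (2*Z)*Z = 2*Z²)
6 - 15*J(j(5*1, -3)/(-1)) = 6 - 30*((-2 + 4*(-3))/(-1))² = 6 - 30*((-2 - 12)*(-1))² = 6 - 30*(-14*(-1))² = 6 - 30*14² = 6 - 30*196 = 6 - 15*392 = 6 - 5880 = -5874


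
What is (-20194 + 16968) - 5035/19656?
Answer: -63415291/19656 ≈ -3226.3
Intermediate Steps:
(-20194 + 16968) - 5035/19656 = -3226 - 5035*1/19656 = -3226 - 5035/19656 = -63415291/19656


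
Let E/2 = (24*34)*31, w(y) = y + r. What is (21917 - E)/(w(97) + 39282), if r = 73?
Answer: -28675/39452 ≈ -0.72683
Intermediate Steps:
w(y) = 73 + y (w(y) = y + 73 = 73 + y)
E = 50592 (E = 2*((24*34)*31) = 2*(816*31) = 2*25296 = 50592)
(21917 - E)/(w(97) + 39282) = (21917 - 1*50592)/((73 + 97) + 39282) = (21917 - 50592)/(170 + 39282) = -28675/39452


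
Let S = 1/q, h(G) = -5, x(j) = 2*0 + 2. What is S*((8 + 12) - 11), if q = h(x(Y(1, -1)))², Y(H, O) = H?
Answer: 9/25 ≈ 0.36000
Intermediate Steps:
x(j) = 2 (x(j) = 0 + 2 = 2)
q = 25 (q = (-5)² = 25)
S = 1/25 ≈ 0.040000
S*((8 + 12) - 11) = ((8 + 12) - 11)/25 = (20 - 11)/25 = (1/25)*9 = 9/25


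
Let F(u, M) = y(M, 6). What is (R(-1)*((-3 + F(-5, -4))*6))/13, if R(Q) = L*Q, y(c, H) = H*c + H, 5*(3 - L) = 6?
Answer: 1134/65 ≈ 17.446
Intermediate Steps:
L = 9/5 (L = 3 - 1/5*6 = 3 - 6/5 = 9/5 ≈ 1.8000)
y(c, H) = H + H*c
R(Q) = 9*Q/5
F(u, M) = 6 + 6*M (F(u, M) = 6*(1 + M) = 6 + 6*M)
(R(-1)*((-3 + F(-5, -4))*6))/13 = (((9/5)*(-1))*((-3 + (6 + 6*(-4)))*6))/13 = -9*(-3 + (6 - 24))*6/5*(1/13) = -9*(-3 - 18)*6/5*(1/13) = -(-189)*6/5*(1/13) = -9/5*(-126)*(1/13) = (1134/5)*(1/13) = 1134/65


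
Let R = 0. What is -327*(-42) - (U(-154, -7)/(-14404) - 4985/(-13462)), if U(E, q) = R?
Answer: 184882123/13462 ≈ 13734.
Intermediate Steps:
U(E, q) = 0
-327*(-42) - (U(-154, -7)/(-14404) - 4985/(-13462)) = -327*(-42) - (0/(-14404) - 4985/(-13462)) = 13734 - (0*(-1/14404) - 4985*(-1/13462)) = 13734 - (0 + 4985/13462) = 13734 - 1*4985/13462 = 13734 - 4985/13462 = 184882123/13462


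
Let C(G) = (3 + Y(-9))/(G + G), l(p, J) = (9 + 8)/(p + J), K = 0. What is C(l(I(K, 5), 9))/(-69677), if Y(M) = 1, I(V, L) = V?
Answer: -18/1184509 ≈ -1.5196e-5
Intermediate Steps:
l(p, J) = 17/(J + p)
C(G) = 2/G (C(G) = (3 + 1)/(G + G) = 4/((2*G)) = 4*(1/(2*G)) = 2/G)
C(l(I(K, 5), 9))/(-69677) = (2/((17/(9 + 0))))/(-69677) = (2/((17/9)))*(-1/69677) = (2/((17*(⅑))))*(-1/69677) = (2/(17/9))*(-1/69677) = (2*(9/17))*(-1/69677) = (18/17)*(-1/69677) = -18/1184509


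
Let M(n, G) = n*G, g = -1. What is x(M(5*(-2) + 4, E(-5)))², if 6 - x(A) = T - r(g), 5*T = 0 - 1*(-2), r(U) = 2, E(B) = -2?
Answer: 1444/25 ≈ 57.760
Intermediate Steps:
T = ⅖ (T = (0 - 1*(-2))/5 = (0 + 2)/5 = (⅕)*2 = ⅖ ≈ 0.40000)
M(n, G) = G*n
x(A) = 38/5 (x(A) = 6 - (⅖ - 1*2) = 6 - (⅖ - 2) = 6 - 1*(-8/5) = 6 + 8/5 = 38/5)
x(M(5*(-2) + 4, E(-5)))² = (38/5)² = 1444/25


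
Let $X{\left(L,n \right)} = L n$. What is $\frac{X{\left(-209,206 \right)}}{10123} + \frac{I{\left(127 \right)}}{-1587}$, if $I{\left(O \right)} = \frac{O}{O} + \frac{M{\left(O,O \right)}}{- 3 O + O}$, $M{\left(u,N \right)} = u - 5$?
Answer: $- \frac{2892719588}{680093509} \approx -4.2534$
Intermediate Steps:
$M{\left(u,N \right)} = -5 + u$ ($M{\left(u,N \right)} = u - 5 = -5 + u$)
$I{\left(O \right)} = 1 - \frac{-5 + O}{2 O}$ ($I{\left(O \right)} = \frac{O}{O} + \frac{-5 + O}{- 3 O + O} = 1 + \frac{-5 + O}{\left(-2\right) O} = 1 + \left(-5 + O\right) \left(- \frac{1}{2 O}\right) = 1 - \frac{-5 + O}{2 O}$)
$\frac{X{\left(-209,206 \right)}}{10123} + \frac{I{\left(127 \right)}}{-1587} = \frac{\left(-209\right) 206}{10123} + \frac{\frac{1}{2} \cdot \frac{1}{127} \left(5 + 127\right)}{-1587} = \left(-43054\right) \frac{1}{10123} + \frac{1}{2} \cdot \frac{1}{127} \cdot 132 \left(- \frac{1}{1587}\right) = - \frac{43054}{10123} + \frac{66}{127} \left(- \frac{1}{1587}\right) = - \frac{43054}{10123} - \frac{22}{67183} = - \frac{2892719588}{680093509}$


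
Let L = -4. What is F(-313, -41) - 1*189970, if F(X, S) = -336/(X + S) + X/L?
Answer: -44814229/236 ≈ -1.8989e+5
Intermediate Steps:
F(X, S) = -336/(S + X) - X/4 (F(X, S) = -336/(X + S) + X/(-4) = -336/(S + X) + X*(-1/4) = -336/(S + X) - X/4)
F(-313, -41) - 1*189970 = (-1344 - 1*(-313)**2 - 1*(-41)*(-313))/(4*(-41 - 313)) - 1*189970 = (1/4)*(-1344 - 1*97969 - 12833)/(-354) - 189970 = (1/4)*(-1/354)*(-1344 - 97969 - 12833) - 189970 = (1/4)*(-1/354)*(-112146) - 189970 = 18691/236 - 189970 = -44814229/236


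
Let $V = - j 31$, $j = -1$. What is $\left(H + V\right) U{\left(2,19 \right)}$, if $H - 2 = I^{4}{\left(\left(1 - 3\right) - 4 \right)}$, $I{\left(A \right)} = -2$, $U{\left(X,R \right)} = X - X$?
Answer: $0$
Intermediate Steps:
$U{\left(X,R \right)} = 0$
$V = 31$ ($V = - \left(-1\right) 31 = \left(-1\right) \left(-31\right) = 31$)
$H = 18$ ($H = 2 + \left(-2\right)^{4} = 2 + 16 = 18$)
$\left(H + V\right) U{\left(2,19 \right)} = \left(18 + 31\right) 0 = 49 \cdot 0 = 0$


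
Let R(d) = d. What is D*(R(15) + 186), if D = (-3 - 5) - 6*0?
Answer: -1608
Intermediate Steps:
D = -8 (D = -8 + 0 = -8)
D*(R(15) + 186) = -8*(15 + 186) = -8*201 = -1608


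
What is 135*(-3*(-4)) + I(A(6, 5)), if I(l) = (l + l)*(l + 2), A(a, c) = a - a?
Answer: 1620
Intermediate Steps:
A(a, c) = 0
I(l) = 2*l*(2 + l) (I(l) = (2*l)*(2 + l) = 2*l*(2 + l))
135*(-3*(-4)) + I(A(6, 5)) = 135*(-3*(-4)) + 2*0*(2 + 0) = 135*12 + 2*0*2 = 1620 + 0 = 1620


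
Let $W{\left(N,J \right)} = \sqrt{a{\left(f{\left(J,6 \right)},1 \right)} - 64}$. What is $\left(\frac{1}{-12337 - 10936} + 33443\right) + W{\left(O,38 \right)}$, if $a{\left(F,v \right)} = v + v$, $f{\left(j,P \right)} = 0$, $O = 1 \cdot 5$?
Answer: $\frac{778318938}{23273} + i \sqrt{62} \approx 33443.0 + 7.874 i$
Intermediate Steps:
$O = 5$
$a{\left(F,v \right)} = 2 v$
$W{\left(N,J \right)} = i \sqrt{62}$ ($W{\left(N,J \right)} = \sqrt{2 \cdot 1 - 64} = \sqrt{2 - 64} = \sqrt{-62} = i \sqrt{62}$)
$\left(\frac{1}{-12337 - 10936} + 33443\right) + W{\left(O,38 \right)} = \left(\frac{1}{-12337 - 10936} + 33443\right) + i \sqrt{62} = \left(\frac{1}{-23273} + 33443\right) + i \sqrt{62} = \left(- \frac{1}{23273} + 33443\right) + i \sqrt{62} = \frac{778318938}{23273} + i \sqrt{62}$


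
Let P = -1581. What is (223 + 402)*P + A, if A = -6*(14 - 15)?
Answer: -988119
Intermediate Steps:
A = 6 (A = -6*(-1) = 6)
(223 + 402)*P + A = (223 + 402)*(-1581) + 6 = 625*(-1581) + 6 = -988125 + 6 = -988119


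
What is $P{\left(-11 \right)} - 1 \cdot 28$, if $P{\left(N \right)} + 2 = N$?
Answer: $-41$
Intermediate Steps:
$P{\left(N \right)} = -2 + N$
$P{\left(-11 \right)} - 1 \cdot 28 = \left(-2 - 11\right) - 1 \cdot 28 = -13 - 28 = -41$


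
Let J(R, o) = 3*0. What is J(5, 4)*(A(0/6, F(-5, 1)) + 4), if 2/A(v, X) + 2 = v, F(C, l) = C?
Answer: 0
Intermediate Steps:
A(v, X) = 2/(-2 + v)
J(R, o) = 0
J(5, 4)*(A(0/6, F(-5, 1)) + 4) = 0*(2/(-2 + 0/6) + 4) = 0*(2/(-2 + 0*(⅙)) + 4) = 0*(2/(-2 + 0) + 4) = 0*(2/(-2) + 4) = 0*(2*(-½) + 4) = 0*(-1 + 4) = 0*3 = 0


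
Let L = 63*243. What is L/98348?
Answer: 15309/98348 ≈ 0.15566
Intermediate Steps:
L = 15309
L/98348 = 15309/98348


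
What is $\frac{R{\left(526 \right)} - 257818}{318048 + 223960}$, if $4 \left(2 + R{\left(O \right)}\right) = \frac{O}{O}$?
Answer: $- \frac{1031279}{2168032} \approx -0.47568$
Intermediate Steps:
$R{\left(O \right)} = - \frac{7}{4}$ ($R{\left(O \right)} = -2 + \frac{O \frac{1}{O}}{4} = -2 + \frac{1}{4} \cdot 1 = -2 + \frac{1}{4} = - \frac{7}{4}$)
$\frac{R{\left(526 \right)} - 257818}{318048 + 223960} = \frac{- \frac{7}{4} - 257818}{318048 + 223960} = - \frac{1031279}{4 \cdot 542008} = \left(- \frac{1031279}{4}\right) \frac{1}{542008} = - \frac{1031279}{2168032}$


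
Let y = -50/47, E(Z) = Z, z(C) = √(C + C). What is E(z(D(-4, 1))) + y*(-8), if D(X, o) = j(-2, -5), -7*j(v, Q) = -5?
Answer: 400/47 + √70/7 ≈ 9.7059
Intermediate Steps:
j(v, Q) = 5/7 (j(v, Q) = -⅐*(-5) = 5/7)
D(X, o) = 5/7
z(C) = √2*√C (z(C) = √(2*C) = √2*√C)
y = -50/47 (y = -50*1/47 = -50/47 ≈ -1.0638)
E(z(D(-4, 1))) + y*(-8) = √2*√(5/7) - 50/47*(-8) = √2*(√35/7) + 400/47 = √70/7 + 400/47 = 400/47 + √70/7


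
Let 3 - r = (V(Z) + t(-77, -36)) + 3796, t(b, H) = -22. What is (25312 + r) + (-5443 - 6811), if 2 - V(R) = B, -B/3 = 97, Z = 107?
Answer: 8994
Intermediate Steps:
B = -291 (B = -3*97 = -291)
V(R) = 293 (V(R) = 2 - 1*(-291) = 2 + 291 = 293)
r = -4064 (r = 3 - ((293 - 22) + 3796) = 3 - (271 + 3796) = 3 - 1*4067 = 3 - 4067 = -4064)
(25312 + r) + (-5443 - 6811) = (25312 - 4064) + (-5443 - 6811) = 21248 - 12254 = 8994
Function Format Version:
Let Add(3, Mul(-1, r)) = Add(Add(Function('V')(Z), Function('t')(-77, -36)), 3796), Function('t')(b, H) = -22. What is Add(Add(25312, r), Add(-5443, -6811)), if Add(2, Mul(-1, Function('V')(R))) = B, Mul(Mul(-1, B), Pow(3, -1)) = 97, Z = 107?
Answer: 8994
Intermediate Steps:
B = -291 (B = Mul(-3, 97) = -291)
Function('V')(R) = 293 (Function('V')(R) = Add(2, Mul(-1, -291)) = Add(2, 291) = 293)
r = -4064 (r = Add(3, Mul(-1, Add(Add(293, -22), 3796))) = Add(3, Mul(-1, Add(271, 3796))) = Add(3, Mul(-1, 4067)) = Add(3, -4067) = -4064)
Add(Add(25312, r), Add(-5443, -6811)) = Add(Add(25312, -4064), Add(-5443, -6811)) = Add(21248, -12254) = 8994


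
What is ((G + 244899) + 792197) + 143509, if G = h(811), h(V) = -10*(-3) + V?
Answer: 1181446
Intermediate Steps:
h(V) = 30 + V
G = 841 (G = 30 + 811 = 841)
((G + 244899) + 792197) + 143509 = ((841 + 244899) + 792197) + 143509 = (245740 + 792197) + 143509 = 1037937 + 143509 = 1181446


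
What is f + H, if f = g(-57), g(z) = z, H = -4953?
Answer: -5010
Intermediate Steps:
f = -57
f + H = -57 - 4953 = -5010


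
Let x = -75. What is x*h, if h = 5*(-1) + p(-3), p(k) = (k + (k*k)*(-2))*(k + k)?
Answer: -9075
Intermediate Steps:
p(k) = 2*k*(k - 2*k²) (p(k) = (k + k²*(-2))*(2*k) = (k - 2*k²)*(2*k) = 2*k*(k - 2*k²))
h = 121 (h = 5*(-1) + (-3)²*(2 - 4*(-3)) = -5 + 9*(2 + 12) = -5 + 9*14 = -5 + 126 = 121)
x*h = -75*121 = -9075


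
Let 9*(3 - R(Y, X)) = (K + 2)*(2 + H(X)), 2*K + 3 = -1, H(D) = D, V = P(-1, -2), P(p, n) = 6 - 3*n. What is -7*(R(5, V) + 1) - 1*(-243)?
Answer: 215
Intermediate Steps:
V = 12 (V = 6 - 3*(-2) = 6 + 6 = 12)
K = -2 (K = -3/2 + (1/2)*(-1) = -3/2 - 1/2 = -2)
R(Y, X) = 3 (R(Y, X) = 3 - (-2 + 2)*(2 + X)/9 = 3 - 0*(2 + X) = 3 - 1/9*0 = 3 + 0 = 3)
-7*(R(5, V) + 1) - 1*(-243) = -7*(3 + 1) - 1*(-243) = -7*4 + 243 = -28 + 243 = 215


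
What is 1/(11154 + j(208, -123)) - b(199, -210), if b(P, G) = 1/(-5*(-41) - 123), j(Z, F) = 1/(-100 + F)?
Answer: -2469055/203961962 ≈ -0.012105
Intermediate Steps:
b(P, G) = 1/82 (b(P, G) = 1/(205 - 123) = 1/82)
1/(11154 + j(208, -123)) - b(199, -210) = 1/(11154 + 1/(-100 - 123)) - 1*1/82 = 1/(11154 + 1/(-223)) - 1/82 = 1/(11154 - 1/223) - 1/82 = 1/(2487341/223) - 1/82 = 223/2487341 - 1/82 = -2469055/203961962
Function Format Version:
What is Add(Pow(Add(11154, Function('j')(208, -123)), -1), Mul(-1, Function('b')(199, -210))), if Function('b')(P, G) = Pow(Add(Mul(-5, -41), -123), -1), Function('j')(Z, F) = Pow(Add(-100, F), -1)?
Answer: Rational(-2469055, 203961962) ≈ -0.012105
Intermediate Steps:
Function('b')(P, G) = Rational(1, 82) (Function('b')(P, G) = Pow(Add(205, -123), -1) = Pow(82, -1) = Rational(1, 82))
Add(Pow(Add(11154, Function('j')(208, -123)), -1), Mul(-1, Function('b')(199, -210))) = Add(Pow(Add(11154, Pow(Add(-100, -123), -1)), -1), Mul(-1, Rational(1, 82))) = Add(Pow(Add(11154, Pow(-223, -1)), -1), Rational(-1, 82)) = Add(Pow(Add(11154, Rational(-1, 223)), -1), Rational(-1, 82)) = Add(Pow(Rational(2487341, 223), -1), Rational(-1, 82)) = Add(Rational(223, 2487341), Rational(-1, 82)) = Rational(-2469055, 203961962)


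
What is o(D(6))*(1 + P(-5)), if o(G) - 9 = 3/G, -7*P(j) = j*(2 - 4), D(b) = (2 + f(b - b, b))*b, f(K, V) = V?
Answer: -435/112 ≈ -3.8839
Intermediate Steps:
D(b) = b*(2 + b) (D(b) = (2 + b)*b = b*(2 + b))
P(j) = 2*j/7 (P(j) = -j*(2 - 4)/7 = -j*(-2)/7 = -(-2)*j/7 = 2*j/7)
o(G) = 9 + 3/G
o(D(6))*(1 + P(-5)) = (9 + 3/((6*(2 + 6))))*(1 + (2/7)*(-5)) = (9 + 3/((6*8)))*(1 - 10/7) = (9 + 3/48)*(-3/7) = (9 + 3*(1/48))*(-3/7) = (9 + 1/16)*(-3/7) = (145/16)*(-3/7) = -435/112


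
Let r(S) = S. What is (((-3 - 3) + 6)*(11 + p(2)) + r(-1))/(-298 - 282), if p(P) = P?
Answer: 1/580 ≈ 0.0017241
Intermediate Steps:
(((-3 - 3) + 6)*(11 + p(2)) + r(-1))/(-298 - 282) = (((-3 - 3) + 6)*(11 + 2) - 1)/(-298 - 282) = ((-6 + 6)*13 - 1)/(-580) = (0*13 - 1)*(-1/580) = (0 - 1)*(-1/580) = -1*(-1/580) = 1/580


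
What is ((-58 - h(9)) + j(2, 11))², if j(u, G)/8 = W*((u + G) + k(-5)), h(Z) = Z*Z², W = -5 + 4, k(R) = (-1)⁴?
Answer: 808201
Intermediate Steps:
k(R) = 1
W = -1
h(Z) = Z³
j(u, G) = -8 - 8*G - 8*u (j(u, G) = 8*(-((u + G) + 1)) = 8*(-((G + u) + 1)) = 8*(-(1 + G + u)) = 8*(-1 - G - u) = -8 - 8*G - 8*u)
((-58 - h(9)) + j(2, 11))² = ((-58 - 1*9³) + (-8 - 8*11 - 8*2))² = ((-58 - 1*729) + (-8 - 88 - 16))² = ((-58 - 729) - 112)² = (-787 - 112)² = (-899)² = 808201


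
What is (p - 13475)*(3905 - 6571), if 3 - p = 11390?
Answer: 66282092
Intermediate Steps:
p = -11387 (p = 3 - 1*11390 = 3 - 11390 = -11387)
(p - 13475)*(3905 - 6571) = (-11387 - 13475)*(3905 - 6571) = -24862*(-2666) = 66282092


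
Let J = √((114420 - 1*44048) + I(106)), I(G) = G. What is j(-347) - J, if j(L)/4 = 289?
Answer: 1156 - √70478 ≈ 890.52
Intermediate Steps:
j(L) = 1156 (j(L) = 4*289 = 1156)
J = √70478 (J = √((114420 - 1*44048) + 106) = √((114420 - 44048) + 106) = √(70372 + 106) = √70478 ≈ 265.48)
j(-347) - J = 1156 - √70478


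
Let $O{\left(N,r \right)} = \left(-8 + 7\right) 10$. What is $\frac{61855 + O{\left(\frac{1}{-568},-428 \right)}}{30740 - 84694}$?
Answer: $- \frac{61845}{53954} \approx -1.1463$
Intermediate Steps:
$O{\left(N,r \right)} = -10$ ($O{\left(N,r \right)} = \left(-1\right) 10 = -10$)
$\frac{61855 + O{\left(\frac{1}{-568},-428 \right)}}{30740 - 84694} = \frac{61855 - 10}{30740 - 84694} = \frac{61845}{-53954} = 61845 \left(- \frac{1}{53954}\right) = - \frac{61845}{53954}$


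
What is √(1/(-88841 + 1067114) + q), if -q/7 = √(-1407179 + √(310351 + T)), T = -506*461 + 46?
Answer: √(108697 - 744347381967*I*√(1407179 - √77131))/326091 ≈ 64.432 - 64.432*I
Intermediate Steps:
T = -233220 (T = -233266 + 46 = -233220)
q = -7*√(-1407179 + √77131) (q = -7*√(-1407179 + √(310351 - 233220)) = -7*√(-1407179 + √77131) ≈ -8302.9*I)
√(1/(-88841 + 1067114) + q) = √(1/(-88841 + 1067114) - 7*I*√(1407179 - √77131)) = √(1/978273 - 7*I*√(1407179 - √77131))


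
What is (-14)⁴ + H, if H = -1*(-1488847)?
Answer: 1527263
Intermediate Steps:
H = 1488847
(-14)⁴ + H = (-14)⁴ + 1488847 = 38416 + 1488847 = 1527263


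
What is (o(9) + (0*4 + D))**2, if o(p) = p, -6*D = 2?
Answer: 676/9 ≈ 75.111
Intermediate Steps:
D = -1/3 (D = -1/6*2 = -1/3 ≈ -0.33333)
(o(9) + (0*4 + D))**2 = (9 + (0*4 - 1/3))**2 = (9 + (0 - 1/3))**2 = (9 - 1/3)**2 = (26/3)**2 = 676/9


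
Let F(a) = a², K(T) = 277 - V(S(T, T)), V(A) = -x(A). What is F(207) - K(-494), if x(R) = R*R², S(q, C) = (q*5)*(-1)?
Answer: -15069180428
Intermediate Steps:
S(q, C) = -5*q (S(q, C) = (5*q)*(-1) = -5*q)
x(R) = R³
V(A) = -A³
K(T) = 277 - 125*T³ (K(T) = 277 - (-1)*(-5*T)³ = 277 - (-1)*(-125*T³) = 277 - 125*T³)
F(207) - K(-494) = 207² - (277 - 125*(-494)³) = 42849 - (277 - 125*(-120553784)) = 42849 - (277 + 15069223000) = 42849 - 1*15069223277 = 42849 - 15069223277 = -15069180428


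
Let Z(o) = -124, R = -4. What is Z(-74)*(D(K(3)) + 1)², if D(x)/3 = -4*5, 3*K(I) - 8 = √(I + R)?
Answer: -431644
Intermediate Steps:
K(I) = 8/3 + √(-4 + I)/3 (K(I) = 8/3 + √(I - 4)/3 = 8/3 + √(-4 + I)/3)
D(x) = -60 (D(x) = 3*(-4*5) = 3*(-20) = -60)
Z(-74)*(D(K(3)) + 1)² = -124*(-60 + 1)² = -124*(-59)² = -124*3481 = -431644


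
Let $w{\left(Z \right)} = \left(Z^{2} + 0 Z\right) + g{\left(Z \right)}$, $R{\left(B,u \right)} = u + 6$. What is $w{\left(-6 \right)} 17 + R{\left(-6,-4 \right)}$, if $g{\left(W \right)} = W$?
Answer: $512$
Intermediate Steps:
$R{\left(B,u \right)} = 6 + u$
$w{\left(Z \right)} = Z + Z^{2}$ ($w{\left(Z \right)} = \left(Z^{2} + 0 Z\right) + Z = \left(Z^{2} + 0\right) + Z = Z^{2} + Z = Z + Z^{2}$)
$w{\left(-6 \right)} 17 + R{\left(-6,-4 \right)} = - 6 \left(1 - 6\right) 17 + \left(6 - 4\right) = \left(-6\right) \left(-5\right) 17 + 2 = 30 \cdot 17 + 2 = 510 + 2 = 512$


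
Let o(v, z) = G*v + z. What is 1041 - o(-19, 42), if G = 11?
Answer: 1208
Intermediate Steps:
o(v, z) = z + 11*v (o(v, z) = 11*v + z = z + 11*v)
1041 - o(-19, 42) = 1041 - (42 + 11*(-19)) = 1041 - (42 - 209) = 1041 - 1*(-167) = 1041 + 167 = 1208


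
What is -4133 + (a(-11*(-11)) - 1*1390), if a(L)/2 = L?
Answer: -5281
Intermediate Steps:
a(L) = 2*L
-4133 + (a(-11*(-11)) - 1*1390) = -4133 + (2*(-11*(-11)) - 1*1390) = -4133 + (2*121 - 1390) = -4133 + (242 - 1390) = -4133 - 1148 = -5281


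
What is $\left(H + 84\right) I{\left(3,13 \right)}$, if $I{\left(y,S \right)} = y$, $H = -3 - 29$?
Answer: $156$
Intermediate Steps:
$H = -32$
$\left(H + 84\right) I{\left(3,13 \right)} = \left(-32 + 84\right) 3 = 52 \cdot 3 = 156$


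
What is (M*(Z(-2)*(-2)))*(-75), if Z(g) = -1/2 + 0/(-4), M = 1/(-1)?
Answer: 75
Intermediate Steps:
M = -1
Z(g) = -1/2 (Z(g) = -1*1/2 + 0*(-1/4) = -1/2 + 0 = -1/2)
(M*(Z(-2)*(-2)))*(-75) = -(-1)*(-2)/2*(-75) = -1*1*(-75) = -1*(-75) = 75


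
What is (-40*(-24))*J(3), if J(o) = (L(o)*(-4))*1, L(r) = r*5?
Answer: -57600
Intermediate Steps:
L(r) = 5*r
J(o) = -20*o (J(o) = ((5*o)*(-4))*1 = -20*o*1 = -20*o)
(-40*(-24))*J(3) = (-40*(-24))*(-20*3) = 960*(-60) = -57600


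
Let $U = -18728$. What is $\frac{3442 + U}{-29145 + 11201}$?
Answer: $\frac{7643}{8972} \approx 0.85187$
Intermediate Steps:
$\frac{3442 + U}{-29145 + 11201} = \frac{3442 - 18728}{-29145 + 11201} = - \frac{15286}{-17944} = \left(-15286\right) \left(- \frac{1}{17944}\right) = \frac{7643}{8972}$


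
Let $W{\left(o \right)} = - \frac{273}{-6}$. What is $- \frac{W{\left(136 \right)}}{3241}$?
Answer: $- \frac{13}{926} \approx -0.014039$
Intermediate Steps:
$W{\left(o \right)} = \frac{91}{2}$ ($W{\left(o \right)} = \left(-273\right) \left(- \frac{1}{6}\right) = \frac{91}{2}$)
$- \frac{W{\left(136 \right)}}{3241} = - \frac{91}{2 \cdot 3241} = \left(-1\right) \frac{13}{926} = - \frac{13}{926}$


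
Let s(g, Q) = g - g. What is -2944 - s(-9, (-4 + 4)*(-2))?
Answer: -2944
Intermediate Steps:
s(g, Q) = 0
-2944 - s(-9, (-4 + 4)*(-2)) = -2944 - 1*0 = -2944 + 0 = -2944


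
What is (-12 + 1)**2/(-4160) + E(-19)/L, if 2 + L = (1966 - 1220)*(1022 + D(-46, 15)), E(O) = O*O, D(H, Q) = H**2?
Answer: -140876353/4869167680 ≈ -0.028932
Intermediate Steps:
E(O) = O**2
L = 2340946 (L = -2 + (1966 - 1220)*(1022 + (-46)**2) = -2 + 746*(1022 + 2116) = -2 + 746*3138 = -2 + 2340948 = 2340946)
(-12 + 1)**2/(-4160) + E(-19)/L = (-12 + 1)**2/(-4160) + (-19)**2/2340946 = (-11)**2*(-1/4160) + 361*(1/2340946) = 121*(-1/4160) + 361/2340946 = -121/4160 + 361/2340946 = -140876353/4869167680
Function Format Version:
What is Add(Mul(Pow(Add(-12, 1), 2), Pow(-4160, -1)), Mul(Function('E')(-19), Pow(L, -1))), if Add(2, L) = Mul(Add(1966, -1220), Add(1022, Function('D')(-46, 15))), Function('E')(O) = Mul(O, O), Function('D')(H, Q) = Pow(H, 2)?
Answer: Rational(-140876353, 4869167680) ≈ -0.028932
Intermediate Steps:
Function('E')(O) = Pow(O, 2)
L = 2340946 (L = Add(-2, Mul(Add(1966, -1220), Add(1022, Pow(-46, 2)))) = Add(-2, Mul(746, Add(1022, 2116))) = Add(-2, Mul(746, 3138)) = Add(-2, 2340948) = 2340946)
Add(Mul(Pow(Add(-12, 1), 2), Pow(-4160, -1)), Mul(Function('E')(-19), Pow(L, -1))) = Add(Mul(Pow(Add(-12, 1), 2), Pow(-4160, -1)), Mul(Pow(-19, 2), Pow(2340946, -1))) = Add(Mul(Pow(-11, 2), Rational(-1, 4160)), Mul(361, Rational(1, 2340946))) = Add(Mul(121, Rational(-1, 4160)), Rational(361, 2340946)) = Add(Rational(-121, 4160), Rational(361, 2340946)) = Rational(-140876353, 4869167680)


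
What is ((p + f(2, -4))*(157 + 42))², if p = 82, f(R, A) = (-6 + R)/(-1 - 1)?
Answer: 279424656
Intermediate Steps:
f(R, A) = 3 - R/2 (f(R, A) = (-6 + R)/(-2) = (-6 + R)*(-½) = 3 - R/2)
((p + f(2, -4))*(157 + 42))² = ((82 + (3 - ½*2))*(157 + 42))² = ((82 + (3 - 1))*199)² = ((82 + 2)*199)² = (84*199)² = 16716² = 279424656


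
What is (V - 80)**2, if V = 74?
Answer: 36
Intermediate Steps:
(V - 80)**2 = (74 - 80)**2 = (-6)**2 = 36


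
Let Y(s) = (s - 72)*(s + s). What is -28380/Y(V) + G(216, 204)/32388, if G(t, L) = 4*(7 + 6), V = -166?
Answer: -57191413/159948138 ≈ -0.35756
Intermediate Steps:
G(t, L) = 52 (G(t, L) = 4*13 = 52)
Y(s) = 2*s*(-72 + s) (Y(s) = (-72 + s)*(2*s) = 2*s*(-72 + s))
-28380/Y(V) + G(216, 204)/32388 = -28380*(-1/(332*(-72 - 166))) + 52/32388 = -28380/(2*(-166)*(-238)) + 52*(1/32388) = -28380/79016 + 13/8097 = -28380*1/79016 + 13/8097 = -7095/19754 + 13/8097 = -57191413/159948138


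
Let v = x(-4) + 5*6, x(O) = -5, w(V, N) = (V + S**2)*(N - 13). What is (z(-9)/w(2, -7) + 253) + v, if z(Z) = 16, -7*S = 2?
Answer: 70792/255 ≈ 277.62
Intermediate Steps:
S = -2/7 (S = -1/7*2 = -2/7 ≈ -0.28571)
w(V, N) = (-13 + N)*(4/49 + V) (w(V, N) = (V + (-2/7)**2)*(N - 13) = (V + 4/49)*(-13 + N) = (4/49 + V)*(-13 + N) = (-13 + N)*(4/49 + V))
v = 25 (v = -5 + 5*6 = -5 + 30 = 25)
(z(-9)/w(2, -7) + 253) + v = (16/(-52/49 - 13*2 + (4/49)*(-7) - 7*2) + 253) + 25 = (16/(-52/49 - 26 - 4/7 - 14) + 253) + 25 = (16/(-2040/49) + 253) + 25 = (16*(-49/2040) + 253) + 25 = (-98/255 + 253) + 25 = 64417/255 + 25 = 70792/255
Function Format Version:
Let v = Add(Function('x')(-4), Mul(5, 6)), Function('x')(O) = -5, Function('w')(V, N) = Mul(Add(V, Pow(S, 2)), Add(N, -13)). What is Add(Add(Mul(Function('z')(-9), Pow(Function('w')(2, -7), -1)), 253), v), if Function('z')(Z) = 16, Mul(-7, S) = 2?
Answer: Rational(70792, 255) ≈ 277.62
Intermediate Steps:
S = Rational(-2, 7) (S = Mul(Rational(-1, 7), 2) = Rational(-2, 7) ≈ -0.28571)
Function('w')(V, N) = Mul(Add(-13, N), Add(Rational(4, 49), V)) (Function('w')(V, N) = Mul(Add(V, Pow(Rational(-2, 7), 2)), Add(N, -13)) = Mul(Add(V, Rational(4, 49)), Add(-13, N)) = Mul(Add(Rational(4, 49), V), Add(-13, N)) = Mul(Add(-13, N), Add(Rational(4, 49), V)))
v = 25 (v = Add(-5, Mul(5, 6)) = Add(-5, 30) = 25)
Add(Add(Mul(Function('z')(-9), Pow(Function('w')(2, -7), -1)), 253), v) = Add(Add(Mul(16, Pow(Add(Rational(-52, 49), Mul(-13, 2), Mul(Rational(4, 49), -7), Mul(-7, 2)), -1)), 253), 25) = Add(Add(Mul(16, Pow(Add(Rational(-52, 49), -26, Rational(-4, 7), -14), -1)), 253), 25) = Add(Add(Mul(16, Pow(Rational(-2040, 49), -1)), 253), 25) = Add(Add(Mul(16, Rational(-49, 2040)), 253), 25) = Add(Add(Rational(-98, 255), 253), 25) = Add(Rational(64417, 255), 25) = Rational(70792, 255)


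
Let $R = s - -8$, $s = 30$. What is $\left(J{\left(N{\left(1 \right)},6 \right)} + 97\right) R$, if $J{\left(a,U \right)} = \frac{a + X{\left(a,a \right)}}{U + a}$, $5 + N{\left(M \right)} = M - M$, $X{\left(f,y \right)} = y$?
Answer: $3306$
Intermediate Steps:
$N{\left(M \right)} = -5$ ($N{\left(M \right)} = -5 + \left(M - M\right) = -5 + 0 = -5$)
$J{\left(a,U \right)} = \frac{2 a}{U + a}$ ($J{\left(a,U \right)} = \frac{a + a}{U + a} = \frac{2 a}{U + a}$)
$R = 38$ ($R = 30 - -8 = 30 + 8 = 38$)
$\left(J{\left(N{\left(1 \right)},6 \right)} + 97\right) R = \left(2 \left(-5\right) \frac{1}{6 - 5} + 97\right) 38 = \left(2 \left(-5\right) 1^{-1} + 97\right) 38 = \left(2 \left(-5\right) 1 + 97\right) 38 = \left(-10 + 97\right) 38 = 87 \cdot 38 = 3306$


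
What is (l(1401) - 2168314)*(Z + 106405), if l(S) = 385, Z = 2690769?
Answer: -6064074632646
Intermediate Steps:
(l(1401) - 2168314)*(Z + 106405) = (385 - 2168314)*(2690769 + 106405) = -2167929*2797174 = -6064074632646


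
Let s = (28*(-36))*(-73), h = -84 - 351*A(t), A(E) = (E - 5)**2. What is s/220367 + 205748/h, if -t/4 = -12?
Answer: 346007708/20433781923 ≈ 0.016933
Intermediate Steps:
t = 48 (t = -4*(-12) = 48)
A(E) = (-5 + E)**2
h = -649083 (h = -84 - 351*(-5 + 48)**2 = -84 - 351*43**2 = -84 - 351*1849 = -84 - 648999 = -649083)
s = 73584 (s = -1008*(-73) = 73584)
s/220367 + 205748/h = 73584/220367 + 205748/(-649083) = 73584*(1/220367) + 205748*(-1/649083) = 10512/31481 - 205748/649083 = 346007708/20433781923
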